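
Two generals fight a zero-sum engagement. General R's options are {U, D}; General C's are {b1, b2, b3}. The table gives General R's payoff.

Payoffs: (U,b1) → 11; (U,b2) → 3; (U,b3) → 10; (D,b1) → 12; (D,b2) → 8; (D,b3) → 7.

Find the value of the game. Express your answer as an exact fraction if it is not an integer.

Row minima: U → 3, D → 7; maximin = 7.
Column maxima: b1 → 12, b2 → 8, b3 → 10; minimax = 8.
7 ≠ 8, so there is no saddle point; optimal play is mixed.
b1 is strictly dominated by b2 (it gives General R strictly more in every row), so General C never plays it.
On the remaining 2×2 (U, D vs b2, b3):
Let General R play U with probability p. Expected payoff against b2: 3p + 8(1−p) = −5p + 8; against b3: 10p + 7(1−p) = 3p + 7.
Setting these equal: −5p + 8 = 3p + 7 ⇒ −8p = -1 ⇒ p = 1/8, and the value is (-5)·(1/8) + 8 = 59/8.
For General C: with q = P(b2), equating U's and D's payoffs gives −7q + 10 = q + 7 ⇒ q = 3/8.

59/8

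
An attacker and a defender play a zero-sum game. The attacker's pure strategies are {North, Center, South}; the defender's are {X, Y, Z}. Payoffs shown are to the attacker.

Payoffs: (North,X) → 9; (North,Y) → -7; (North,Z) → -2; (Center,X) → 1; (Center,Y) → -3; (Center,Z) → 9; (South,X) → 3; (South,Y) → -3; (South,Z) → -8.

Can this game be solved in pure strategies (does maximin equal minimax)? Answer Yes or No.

Row minima: North → -7, Center → -3, South → -8; maximin = -3.
Column maxima: X → 9, Y → -3, Z → 9; minimax = -3.
maximin = minimax = -3, so a saddle point exists.

Yes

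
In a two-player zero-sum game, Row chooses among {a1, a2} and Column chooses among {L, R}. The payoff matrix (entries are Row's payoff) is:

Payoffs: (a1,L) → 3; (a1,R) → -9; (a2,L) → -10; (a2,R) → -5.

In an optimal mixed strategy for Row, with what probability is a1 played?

Row minima: a1 → -9, a2 → -10; maximin = -9.
Column maxima: L → 3, R → -5; minimax = -5.
-9 ≠ -5, so there is no saddle point; optimal play is mixed.
Let Row play a1 with probability p. Expected payoff against L: 3p + (-10)(1−p) = 13p − 10; against R: (-9)p + (-5)(1−p) = −4p − 5.
Setting these equal: 13p − 10 = −4p − 5 ⇒ 17p = 5 ⇒ p = 5/17, and the value is (13)·(5/17) − 10 = -105/17.
For Column: with q = P(L), equating a1's and a2's payoffs gives 12q − 9 = −5q − 5 ⇒ q = 4/17.

5/17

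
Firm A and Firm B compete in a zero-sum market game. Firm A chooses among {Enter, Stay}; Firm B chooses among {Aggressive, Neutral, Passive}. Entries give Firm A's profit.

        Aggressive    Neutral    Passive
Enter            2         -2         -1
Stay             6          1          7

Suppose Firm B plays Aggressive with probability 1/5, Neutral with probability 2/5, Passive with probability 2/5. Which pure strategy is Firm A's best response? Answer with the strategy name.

Expected payoff of Enter: (1/5)·2 + (2/5)·(-2) + (2/5)·(-1) = -4/5.
Expected payoff of Stay: (1/5)·6 + (2/5)·1 + (2/5)·7 = 22/5.
The largest is 22/5, so Firm A's best response is Stay.

Stay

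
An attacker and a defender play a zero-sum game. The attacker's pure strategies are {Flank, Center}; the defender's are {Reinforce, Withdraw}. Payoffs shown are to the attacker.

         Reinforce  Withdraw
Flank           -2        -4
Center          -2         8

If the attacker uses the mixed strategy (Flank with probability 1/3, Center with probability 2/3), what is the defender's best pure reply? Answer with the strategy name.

Reinforce

If the defender plays Reinforce, the attacker's expected payoff is (1/3)·(-2) + (2/3)·(-2) = -2.
If the defender plays Withdraw, the attacker's expected payoff is (1/3)·(-4) + (2/3)·8 = 4.
The defender minimizes the attacker's payoff; the smallest is -2, so the best response is Reinforce.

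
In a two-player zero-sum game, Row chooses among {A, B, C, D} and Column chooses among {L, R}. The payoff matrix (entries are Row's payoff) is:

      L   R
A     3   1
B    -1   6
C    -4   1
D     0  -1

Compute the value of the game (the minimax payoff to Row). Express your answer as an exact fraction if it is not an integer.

Row minima: A → 1, B → -1, C → -4, D → -1; maximin = 1.
Column maxima: L → 3, R → 6; minimax = 3.
1 ≠ 3, so there is no saddle point; optimal play is mixed.
C is strictly dominated by B, so Row never plays it.
D is strictly dominated by A, so Row never plays it.
On the remaining 2×2 (A, B vs L, R):
Let Row play A with probability p. Expected payoff against L: 3p + (-1)(1−p) = 4p − 1; against R: 1p + 6(1−p) = −5p + 6.
Setting these equal: 4p − 1 = −5p + 6 ⇒ 9p = 7 ⇒ p = 7/9, and the value is (4)·(7/9) − 1 = 19/9.
For Column: with q = P(L), equating A's and B's payoffs gives 2q + 1 = −7q + 6 ⇒ q = 5/9.

19/9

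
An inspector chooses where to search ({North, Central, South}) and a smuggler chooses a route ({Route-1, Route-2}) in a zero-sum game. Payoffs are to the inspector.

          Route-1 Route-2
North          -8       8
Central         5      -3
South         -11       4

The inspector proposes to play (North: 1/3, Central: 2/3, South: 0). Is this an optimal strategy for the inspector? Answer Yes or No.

Yes

Against Route-1 this mix gives (1/3)·(-8) + (2/3)·5 = 2/3.
Against Route-2 this mix gives (1/3)·8 + (2/3)·(-3) = 2/3.
All of the smuggler's active replies (Route-1, Route-2) yield 2/3, and no column does worse for the inspector. The mix makes the smuggler indifferent and guarantees 2/3, so it is optimal.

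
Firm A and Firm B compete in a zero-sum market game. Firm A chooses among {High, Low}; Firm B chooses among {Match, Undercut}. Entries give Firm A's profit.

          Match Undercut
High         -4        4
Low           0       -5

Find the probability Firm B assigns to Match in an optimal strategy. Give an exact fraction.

Row minima: High → -4, Low → -5; maximin = -4.
Column maxima: Match → 0, Undercut → 4; minimax = 0.
-4 ≠ 0, so there is no saddle point; optimal play is mixed.
Let Firm A play High with probability p. Expected payoff against Match: (-4)p + 0(1−p) = −4p; against Undercut: 4p + (-5)(1−p) = 9p − 5.
Setting these equal: −4p = 9p − 5 ⇒ −13p = -5 ⇒ p = 5/13, and the value is (-4)·(5/13) = -20/13.
For Firm B: with q = P(Match), equating High's and Low's payoffs gives −8q + 4 = 5q − 5 ⇒ q = 9/13.

9/13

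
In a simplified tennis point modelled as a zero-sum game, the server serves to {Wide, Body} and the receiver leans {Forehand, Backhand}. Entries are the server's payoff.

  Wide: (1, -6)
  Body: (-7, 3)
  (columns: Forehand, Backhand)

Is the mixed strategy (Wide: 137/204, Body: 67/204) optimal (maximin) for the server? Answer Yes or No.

Against Forehand this mix gives (137/204)·1 + (67/204)·(-7) = -83/51.
Against Backhand this mix gives (137/204)·(-6) + (67/204)·3 = -207/68.
The receiver will play Backhand, holding the server to -207/68. Shifting weight toward the row that does better against Backhand would raise this floor (the equalizing mix achieves -39/17 against both Backhand and Forehand), so the proposed strategy is not optimal.

No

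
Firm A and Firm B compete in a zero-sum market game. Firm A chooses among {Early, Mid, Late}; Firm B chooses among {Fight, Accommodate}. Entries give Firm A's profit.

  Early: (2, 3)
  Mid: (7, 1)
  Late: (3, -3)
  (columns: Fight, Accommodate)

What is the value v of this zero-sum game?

19/7

Row minima: Early → 2, Mid → 1, Late → -3; maximin = 2.
Column maxima: Fight → 7, Accommodate → 3; minimax = 3.
2 ≠ 3, so there is no saddle point; optimal play is mixed.
Late is strictly dominated by Mid, so Firm A never plays it.
On the remaining 2×2 (Early, Mid vs Fight, Accommodate):
Let Firm A play Early with probability p. Expected payoff against Fight: 2p + 7(1−p) = −5p + 7; against Accommodate: 3p + 1(1−p) = 2p + 1.
Setting these equal: −5p + 7 = 2p + 1 ⇒ −7p = -6 ⇒ p = 6/7, and the value is (-5)·(6/7) + 7 = 19/7.
For Firm B: with q = P(Fight), equating Early's and Mid's payoffs gives −q + 3 = 6q + 1 ⇒ q = 2/7.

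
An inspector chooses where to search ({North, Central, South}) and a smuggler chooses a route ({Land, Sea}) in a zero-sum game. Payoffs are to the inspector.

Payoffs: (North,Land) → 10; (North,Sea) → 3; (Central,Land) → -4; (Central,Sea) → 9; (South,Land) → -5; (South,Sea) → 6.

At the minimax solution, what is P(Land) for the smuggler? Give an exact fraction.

3/10

Row minima: North → 3, Central → -4, South → -5; maximin = 3.
Column maxima: Land → 10, Sea → 9; minimax = 9.
3 ≠ 9, so there is no saddle point; optimal play is mixed.
South is strictly dominated by Central, so the inspector never plays it.
On the remaining 2×2 (North, Central vs Land, Sea):
Let the inspector play North with probability p. Expected payoff against Land: 10p + (-4)(1−p) = 14p − 4; against Sea: 3p + 9(1−p) = −6p + 9.
Setting these equal: 14p − 4 = −6p + 9 ⇒ 20p = 13 ⇒ p = 13/20, and the value is (14)·(13/20) − 4 = 51/10.
For the smuggler: with q = P(Land), equating North's and Central's payoffs gives 7q + 3 = −13q + 9 ⇒ q = 3/10.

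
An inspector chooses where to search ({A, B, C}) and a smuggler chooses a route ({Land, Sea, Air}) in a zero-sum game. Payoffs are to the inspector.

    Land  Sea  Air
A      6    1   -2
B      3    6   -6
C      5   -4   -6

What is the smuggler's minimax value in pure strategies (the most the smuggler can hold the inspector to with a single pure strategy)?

-2

Column maxima: Land → 6, Sea → 6, Air → -2.
The smallest of these is -2.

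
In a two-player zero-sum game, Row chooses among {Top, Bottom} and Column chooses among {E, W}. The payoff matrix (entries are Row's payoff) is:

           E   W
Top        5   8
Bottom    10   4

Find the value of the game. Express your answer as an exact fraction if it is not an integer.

Row minima: Top → 5, Bottom → 4; maximin = 5.
Column maxima: E → 10, W → 8; minimax = 8.
5 ≠ 8, so there is no saddle point; optimal play is mixed.
Let Row play Top with probability p. Expected payoff against E: 5p + 10(1−p) = −5p + 10; against W: 8p + 4(1−p) = 4p + 4.
Setting these equal: −5p + 10 = 4p + 4 ⇒ −9p = -6 ⇒ p = 2/3, and the value is (-5)·(2/3) + 10 = 20/3.
For Column: with q = P(E), equating Top's and Bottom's payoffs gives −3q + 8 = 6q + 4 ⇒ q = 4/9.

20/3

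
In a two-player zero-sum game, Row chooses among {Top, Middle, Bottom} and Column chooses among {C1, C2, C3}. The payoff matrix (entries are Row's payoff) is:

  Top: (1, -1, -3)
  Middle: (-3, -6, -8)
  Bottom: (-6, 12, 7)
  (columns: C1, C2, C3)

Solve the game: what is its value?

-11/17

Row minima: Top → -3, Middle → -8, Bottom → -6; maximin = -3.
Column maxima: C1 → 1, C2 → 12, C3 → 7; minimax = 1.
-3 ≠ 1, so there is no saddle point; optimal play is mixed.
Middle is strictly dominated by Top, so Row never plays it.
C2 is strictly dominated by C3 (it gives Row strictly more in every row), so Column never plays it.
On the remaining 2×2 (Top, Bottom vs C1, C3):
Let Row play Top with probability p. Expected payoff against C1: 1p + (-6)(1−p) = 7p − 6; against C3: (-3)p + 7(1−p) = −10p + 7.
Setting these equal: 7p − 6 = −10p + 7 ⇒ 17p = 13 ⇒ p = 13/17, and the value is (7)·(13/17) − 6 = -11/17.
For Column: with q = P(C1), equating Top's and Bottom's payoffs gives 4q − 3 = −13q + 7 ⇒ q = 10/17.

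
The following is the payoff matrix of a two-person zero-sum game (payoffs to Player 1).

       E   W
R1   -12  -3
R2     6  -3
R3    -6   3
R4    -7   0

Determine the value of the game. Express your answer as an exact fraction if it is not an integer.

0

Row minima: R1 → -12, R2 → -3, R3 → -6, R4 → -7; maximin = -3.
Column maxima: E → 6, W → 3; minimax = 3.
-3 ≠ 3, so there is no saddle point; optimal play is mixed.
R1 is strictly dominated by R3, so Player 1 never plays it.
R4 is strictly dominated by R3, so Player 1 never plays it.
On the remaining 2×2 (R2, R3 vs E, W):
Let Player 1 play R2 with probability p. Expected payoff against E: 6p + (-6)(1−p) = 12p − 6; against W: (-3)p + 3(1−p) = −6p + 3.
Setting these equal: 12p − 6 = −6p + 3 ⇒ 18p = 9 ⇒ p = 1/2, and the value is (12)·(1/2) − 6 = 0.
For Player 2: with q = P(E), equating R2's and R3's payoffs gives 9q − 3 = −9q + 3 ⇒ q = 1/3.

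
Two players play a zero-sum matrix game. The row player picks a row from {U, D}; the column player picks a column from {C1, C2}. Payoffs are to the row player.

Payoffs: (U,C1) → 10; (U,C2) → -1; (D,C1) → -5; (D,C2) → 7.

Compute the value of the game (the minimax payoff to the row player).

65/23

Row minima: U → -1, D → -5; maximin = -1.
Column maxima: C1 → 10, C2 → 7; minimax = 7.
-1 ≠ 7, so there is no saddle point; optimal play is mixed.
Let the row player play U with probability p. Expected payoff against C1: 10p + (-5)(1−p) = 15p − 5; against C2: (-1)p + 7(1−p) = −8p + 7.
Setting these equal: 15p − 5 = −8p + 7 ⇒ 23p = 12 ⇒ p = 12/23, and the value is (15)·(12/23) − 5 = 65/23.
For the column player: with q = P(C1), equating U's and D's payoffs gives 11q − 1 = −12q + 7 ⇒ q = 8/23.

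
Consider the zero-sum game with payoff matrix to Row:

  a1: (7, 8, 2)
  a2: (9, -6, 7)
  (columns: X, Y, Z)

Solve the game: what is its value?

68/19

Row minima: a1 → 2, a2 → -6; maximin = 2.
Column maxima: X → 9, Y → 8, Z → 7; minimax = 7.
2 ≠ 7, so there is no saddle point; optimal play is mixed.
X is strictly dominated by Z (it gives Row strictly more in every row), so Column never plays it.
On the remaining 2×2 (a1, a2 vs Y, Z):
Let Row play a1 with probability p. Expected payoff against Y: 8p + (-6)(1−p) = 14p − 6; against Z: 2p + 7(1−p) = −5p + 7.
Setting these equal: 14p − 6 = −5p + 7 ⇒ 19p = 13 ⇒ p = 13/19, and the value is (14)·(13/19) − 6 = 68/19.
For Column: with q = P(Y), equating a1's and a2's payoffs gives 6q + 2 = −13q + 7 ⇒ q = 5/19.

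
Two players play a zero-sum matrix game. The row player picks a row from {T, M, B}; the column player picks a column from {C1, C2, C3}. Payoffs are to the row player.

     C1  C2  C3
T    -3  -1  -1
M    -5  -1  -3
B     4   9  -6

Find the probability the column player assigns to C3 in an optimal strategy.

Row minima: T → -3, M → -5, B → -6; maximin = -3.
Column maxima: C1 → 4, C2 → 9, C3 → -1; minimax = -1.
-3 ≠ -1, so there is no saddle point; optimal play is mixed.
C2 is strictly dominated by C1 (it gives the row player strictly more in every row), so the column player never plays it.
With C2 eliminated, M is strictly dominated by T (T gives the row player strictly more in every remaining column), so the row player never plays it.
On the remaining 2×2 (T, B vs C1, C3):
Let the row player play T with probability p. Expected payoff against C1: (-3)p + 4(1−p) = −7p + 4; against C3: (-1)p + (-6)(1−p) = 5p − 6.
Setting these equal: −7p + 4 = 5p − 6 ⇒ −12p = -10 ⇒ p = 5/6, and the value is (-7)·(5/6) + 4 = -11/6.
For the column player: with q = P(C1), equating T's and B's payoffs gives −2q − 1 = 10q − 6 ⇒ q = 5/12.

7/12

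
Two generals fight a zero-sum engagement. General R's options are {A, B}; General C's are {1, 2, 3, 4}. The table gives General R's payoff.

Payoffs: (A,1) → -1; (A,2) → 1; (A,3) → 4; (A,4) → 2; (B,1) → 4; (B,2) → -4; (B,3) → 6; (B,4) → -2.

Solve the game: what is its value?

Row minima: A → -1, B → -4; maximin = -1.
Column maxima: 1 → 4, 2 → 1, 3 → 6, 4 → 2; minimax = 1.
-1 ≠ 1, so there is no saddle point; optimal play is mixed.
3 is strictly dominated by 1 (it gives General R strictly more in every row), so General C never plays it.
4 is strictly dominated by 2 (it gives General R strictly more in every row), so General C never plays it.
On the remaining 2×2 (A, B vs 1, 2):
Let General R play A with probability p. Expected payoff against 1: (-1)p + 4(1−p) = −5p + 4; against 2: 1p + (-4)(1−p) = 5p − 4.
Setting these equal: −5p + 4 = 5p − 4 ⇒ −10p = -8 ⇒ p = 4/5, and the value is (-5)·(4/5) + 4 = 0.
For General C: with q = P(1), equating A's and B's payoffs gives −2q + 1 = 8q − 4 ⇒ q = 1/2.

0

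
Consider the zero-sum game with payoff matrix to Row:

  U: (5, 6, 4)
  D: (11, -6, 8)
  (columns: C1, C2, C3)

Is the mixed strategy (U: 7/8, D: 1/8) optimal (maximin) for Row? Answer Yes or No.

Against C1 this mix gives (7/8)·5 + (1/8)·11 = 23/4.
Against C2 this mix gives (7/8)·6 + (1/8)·(-6) = 9/2.
Against C3 this mix gives (7/8)·4 + (1/8)·8 = 9/2.
All of Column's active replies (C2, C3) yield 9/2, and no column does worse for Row. The mix makes Column indifferent and guarantees 9/2, so it is optimal.

Yes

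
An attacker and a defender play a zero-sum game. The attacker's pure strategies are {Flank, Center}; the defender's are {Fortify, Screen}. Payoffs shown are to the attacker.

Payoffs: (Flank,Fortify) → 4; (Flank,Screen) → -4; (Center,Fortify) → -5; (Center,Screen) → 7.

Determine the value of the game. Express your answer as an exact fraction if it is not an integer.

2/5

Row minima: Flank → -4, Center → -5; maximin = -4.
Column maxima: Fortify → 4, Screen → 7; minimax = 4.
-4 ≠ 4, so there is no saddle point; optimal play is mixed.
Let the attacker play Flank with probability p. Expected payoff against Fortify: 4p + (-5)(1−p) = 9p − 5; against Screen: (-4)p + 7(1−p) = −11p + 7.
Setting these equal: 9p − 5 = −11p + 7 ⇒ 20p = 12 ⇒ p = 3/5, and the value is (9)·(3/5) − 5 = 2/5.
For the defender: with q = P(Fortify), equating Flank's and Center's payoffs gives 8q − 4 = −12q + 7 ⇒ q = 11/20.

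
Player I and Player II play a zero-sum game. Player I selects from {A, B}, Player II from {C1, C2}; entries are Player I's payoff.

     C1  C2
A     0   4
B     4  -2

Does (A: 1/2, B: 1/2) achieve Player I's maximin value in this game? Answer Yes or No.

No

Against C1 this mix gives (1/2)·0 + (1/2)·4 = 2.
Against C2 this mix gives (1/2)·4 + (1/2)·(-2) = 1.
Player II will play C2, holding Player I to 1. Shifting weight toward the row that does better against C2 would raise this floor (the equalizing mix achieves 8/5 against both C2 and C1), so the proposed strategy is not optimal.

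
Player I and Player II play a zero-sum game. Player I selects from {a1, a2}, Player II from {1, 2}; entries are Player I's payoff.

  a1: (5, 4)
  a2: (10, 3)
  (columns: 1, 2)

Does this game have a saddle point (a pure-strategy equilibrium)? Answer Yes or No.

Row minima: a1 → 4, a2 → 3; maximin = 4.
Column maxima: 1 → 10, 2 → 4; minimax = 4.
maximin = minimax = 4, so a saddle point exists.

Yes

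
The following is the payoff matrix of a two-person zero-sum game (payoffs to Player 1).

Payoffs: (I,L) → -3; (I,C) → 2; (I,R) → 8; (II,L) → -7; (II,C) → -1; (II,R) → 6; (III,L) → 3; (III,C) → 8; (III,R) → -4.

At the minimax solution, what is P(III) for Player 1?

Row minima: I → -3, II → -7, III → -4; maximin = -3.
Column maxima: L → 3, C → 8, R → 8; minimax = 3.
-3 ≠ 3, so there is no saddle point; optimal play is mixed.
II is strictly dominated by I, so Player 1 never plays it.
C is strictly dominated by L (it gives Player 1 strictly more in every row), so Player 2 never plays it.
On the remaining 2×2 (I, III vs L, R):
Let Player 1 play I with probability p. Expected payoff against L: (-3)p + 3(1−p) = −6p + 3; against R: 8p + (-4)(1−p) = 12p − 4.
Setting these equal: −6p + 3 = 12p − 4 ⇒ −18p = -7 ⇒ p = 7/18, and the value is (-6)·(7/18) + 3 = 2/3.
For Player 2: with q = P(L), equating I's and III's payoffs gives −11q + 8 = 7q − 4 ⇒ q = 2/3.

11/18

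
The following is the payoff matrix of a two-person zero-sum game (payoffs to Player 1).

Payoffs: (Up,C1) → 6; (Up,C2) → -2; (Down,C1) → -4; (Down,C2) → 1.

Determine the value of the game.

-2/13

Row minima: Up → -2, Down → -4; maximin = -2.
Column maxima: C1 → 6, C2 → 1; minimax = 1.
-2 ≠ 1, so there is no saddle point; optimal play is mixed.
Let Player 1 play Up with probability p. Expected payoff against C1: 6p + (-4)(1−p) = 10p − 4; against C2: (-2)p + 1(1−p) = −3p + 1.
Setting these equal: 10p − 4 = −3p + 1 ⇒ 13p = 5 ⇒ p = 5/13, and the value is (10)·(5/13) − 4 = -2/13.
For Player 2: with q = P(C1), equating Up's and Down's payoffs gives 8q − 2 = −5q + 1 ⇒ q = 3/13.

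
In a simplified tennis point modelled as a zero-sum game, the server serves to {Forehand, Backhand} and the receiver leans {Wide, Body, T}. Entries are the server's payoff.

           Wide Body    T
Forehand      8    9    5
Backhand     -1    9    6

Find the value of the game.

Row minima: Forehand → 5, Backhand → -1; maximin = 5.
Column maxima: Wide → 8, Body → 9, T → 6; minimax = 6.
5 ≠ 6, so there is no saddle point; optimal play is mixed.
Body is strictly dominated by Wide (it gives the server strictly more in every row), so the receiver never plays it.
On the remaining 2×2 (Forehand, Backhand vs Wide, T):
Let the server play Forehand with probability p. Expected payoff against Wide: 8p + (-1)(1−p) = 9p − 1; against T: 5p + 6(1−p) = −p + 6.
Setting these equal: 9p − 1 = −p + 6 ⇒ 10p = 7 ⇒ p = 7/10, and the value is (9)·(7/10) − 1 = 53/10.
For the receiver: with q = P(Wide), equating Forehand's and Backhand's payoffs gives 3q + 5 = −7q + 6 ⇒ q = 1/10.

53/10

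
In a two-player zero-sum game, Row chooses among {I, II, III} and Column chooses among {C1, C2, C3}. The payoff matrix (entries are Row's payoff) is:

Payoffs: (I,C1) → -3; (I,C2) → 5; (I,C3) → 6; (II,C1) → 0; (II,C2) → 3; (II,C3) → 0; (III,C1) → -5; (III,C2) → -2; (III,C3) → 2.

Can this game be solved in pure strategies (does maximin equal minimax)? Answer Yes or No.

Yes

Row minima: I → -3, II → 0, III → -5; maximin = 0.
Column maxima: C1 → 0, C2 → 5, C3 → 6; minimax = 0.
maximin = minimax = 0, so a saddle point exists.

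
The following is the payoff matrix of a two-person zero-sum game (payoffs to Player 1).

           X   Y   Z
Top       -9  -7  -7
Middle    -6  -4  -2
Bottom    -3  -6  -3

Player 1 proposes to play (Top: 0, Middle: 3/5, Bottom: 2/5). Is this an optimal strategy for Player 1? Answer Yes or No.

Yes

Against X this mix gives (3/5)·(-6) + (2/5)·(-3) = -24/5.
Against Y this mix gives (3/5)·(-4) + (2/5)·(-6) = -24/5.
Against Z this mix gives (3/5)·(-2) + (2/5)·(-3) = -12/5.
All of Player 2's active replies (X, Y) yield -24/5, and no column does worse for Player 1. The mix makes Player 2 indifferent and guarantees -24/5, so it is optimal.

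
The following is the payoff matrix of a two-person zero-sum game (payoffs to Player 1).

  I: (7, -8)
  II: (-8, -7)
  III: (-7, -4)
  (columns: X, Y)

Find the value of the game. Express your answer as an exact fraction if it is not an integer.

Row minima: I → -8, II → -8, III → -7; maximin = -7.
Column maxima: X → 7, Y → -4; minimax = -4.
-7 ≠ -4, so there is no saddle point; optimal play is mixed.
II is strictly dominated by III, so Player 1 never plays it.
On the remaining 2×2 (I, III vs X, Y):
Let Player 1 play I with probability p. Expected payoff against X: 7p + (-7)(1−p) = 14p − 7; against Y: (-8)p + (-4)(1−p) = −4p − 4.
Setting these equal: 14p − 7 = −4p − 4 ⇒ 18p = 3 ⇒ p = 1/6, and the value is (14)·(1/6) − 7 = -14/3.
For Player 2: with q = P(X), equating I's and III's payoffs gives 15q − 8 = −3q − 4 ⇒ q = 2/9.

-14/3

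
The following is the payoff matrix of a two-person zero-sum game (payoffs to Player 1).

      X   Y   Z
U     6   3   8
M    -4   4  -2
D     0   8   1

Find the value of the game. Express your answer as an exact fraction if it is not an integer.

Row minima: U → 3, M → -4, D → 0; maximin = 3.
Column maxima: X → 6, Y → 8, Z → 8; minimax = 6.
3 ≠ 6, so there is no saddle point; optimal play is mixed.
M is strictly dominated by D, so Player 1 never plays it.
Z is strictly dominated by X (it gives Player 1 strictly more in every row), so Player 2 never plays it.
On the remaining 2×2 (U, D vs X, Y):
Let Player 1 play U with probability p. Expected payoff against X: 6p + 0(1−p) = 6p; against Y: 3p + 8(1−p) = −5p + 8.
Setting these equal: 6p = −5p + 8 ⇒ 11p = 8 ⇒ p = 8/11, and the value is (6)·(8/11) = 48/11.
For Player 2: with q = P(X), equating U's and D's payoffs gives 3q + 3 = −8q + 8 ⇒ q = 5/11.

48/11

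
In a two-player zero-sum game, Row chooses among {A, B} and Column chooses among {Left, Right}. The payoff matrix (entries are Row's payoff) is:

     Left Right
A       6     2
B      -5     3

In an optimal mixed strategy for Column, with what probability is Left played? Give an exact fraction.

1/12

Row minima: A → 2, B → -5; maximin = 2.
Column maxima: Left → 6, Right → 3; minimax = 3.
2 ≠ 3, so there is no saddle point; optimal play is mixed.
Let Row play A with probability p. Expected payoff against Left: 6p + (-5)(1−p) = 11p − 5; against Right: 2p + 3(1−p) = −p + 3.
Setting these equal: 11p − 5 = −p + 3 ⇒ 12p = 8 ⇒ p = 2/3, and the value is (11)·(2/3) − 5 = 7/3.
For Column: with q = P(Left), equating A's and B's payoffs gives 4q + 2 = −8q + 3 ⇒ q = 1/12.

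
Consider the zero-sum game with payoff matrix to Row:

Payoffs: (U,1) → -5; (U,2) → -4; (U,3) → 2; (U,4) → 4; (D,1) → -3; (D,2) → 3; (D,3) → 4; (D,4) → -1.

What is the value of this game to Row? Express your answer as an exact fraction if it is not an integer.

Row minima: U → -5, D → -3; maximin = -3.
Column maxima: 1 → -3, 2 → 3, 3 → 4, 4 → 4; minimax = -3.
Since maximin = minimax = -3, there is a saddle point and the value is -3.

-3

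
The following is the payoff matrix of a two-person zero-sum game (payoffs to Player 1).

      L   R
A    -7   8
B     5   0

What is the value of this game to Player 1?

Row minima: A → -7, B → 0; maximin = 0.
Column maxima: L → 5, R → 8; minimax = 5.
0 ≠ 5, so there is no saddle point; optimal play is mixed.
Let Player 1 play A with probability p. Expected payoff against L: (-7)p + 5(1−p) = −12p + 5; against R: 8p + 0(1−p) = 8p.
Setting these equal: −12p + 5 = 8p ⇒ −20p = -5 ⇒ p = 1/4, and the value is (-12)·(1/4) + 5 = 2.
For Player 2: with q = P(L), equating A's and B's payoffs gives −15q + 8 = 5q ⇒ q = 2/5.

2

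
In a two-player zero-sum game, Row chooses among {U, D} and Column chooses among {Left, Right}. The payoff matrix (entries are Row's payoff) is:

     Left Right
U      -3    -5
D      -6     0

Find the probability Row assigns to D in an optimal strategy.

1/4

Row minima: U → -5, D → -6; maximin = -5.
Column maxima: Left → -3, Right → 0; minimax = -3.
-5 ≠ -3, so there is no saddle point; optimal play is mixed.
Let Row play U with probability p. Expected payoff against Left: (-3)p + (-6)(1−p) = 3p − 6; against Right: (-5)p + 0(1−p) = −5p.
Setting these equal: 3p − 6 = −5p ⇒ 8p = 6 ⇒ p = 3/4, and the value is (3)·(3/4) − 6 = -15/4.
For Column: with q = P(Left), equating U's and D's payoffs gives 2q − 5 = −6q ⇒ q = 5/8.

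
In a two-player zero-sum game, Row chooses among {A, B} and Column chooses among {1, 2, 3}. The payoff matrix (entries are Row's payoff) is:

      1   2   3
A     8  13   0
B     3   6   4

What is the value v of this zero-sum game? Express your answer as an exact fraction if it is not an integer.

Row minima: A → 0, B → 3; maximin = 3.
Column maxima: 1 → 8, 2 → 13, 3 → 4; minimax = 4.
3 ≠ 4, so there is no saddle point; optimal play is mixed.
2 is strictly dominated by 1 (it gives Row strictly more in every row), so Column never plays it.
On the remaining 2×2 (A, B vs 1, 3):
Let Row play A with probability p. Expected payoff against 1: 8p + 3(1−p) = 5p + 3; against 3: 0p + 4(1−p) = −4p + 4.
Setting these equal: 5p + 3 = −4p + 4 ⇒ 9p = 1 ⇒ p = 1/9, and the value is (5)·(1/9) + 3 = 32/9.
For Column: with q = P(1), equating A's and B's payoffs gives 8q = −q + 4 ⇒ q = 4/9.

32/9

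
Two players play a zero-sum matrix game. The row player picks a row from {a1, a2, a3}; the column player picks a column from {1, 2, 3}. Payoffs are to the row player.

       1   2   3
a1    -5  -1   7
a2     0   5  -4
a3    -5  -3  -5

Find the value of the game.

-5/4

Row minima: a1 → -5, a2 → -4, a3 → -5; maximin = -4.
Column maxima: 1 → 0, 2 → 5, 3 → 7; minimax = 0.
-4 ≠ 0, so there is no saddle point; optimal play is mixed.
a3 is strictly dominated by a2, so the row player never plays it.
2 is strictly dominated by 1 (it gives the row player strictly more in every row), so the column player never plays it.
On the remaining 2×2 (a1, a2 vs 1, 3):
Let the row player play a1 with probability p. Expected payoff against 1: (-5)p + 0(1−p) = −5p; against 3: 7p + (-4)(1−p) = 11p − 4.
Setting these equal: −5p = 11p − 4 ⇒ −16p = -4 ⇒ p = 1/4, and the value is (-5)·(1/4) = -5/4.
For the column player: with q = P(1), equating a1's and a2's payoffs gives −12q + 7 = 4q − 4 ⇒ q = 11/16.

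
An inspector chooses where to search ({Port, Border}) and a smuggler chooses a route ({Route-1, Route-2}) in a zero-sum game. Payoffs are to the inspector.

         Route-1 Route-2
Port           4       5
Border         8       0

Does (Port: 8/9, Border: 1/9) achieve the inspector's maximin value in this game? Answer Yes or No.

Yes

Against Route-1 this mix gives (8/9)·4 + (1/9)·8 = 40/9.
Against Route-2 this mix gives (8/9)·5 + (1/9)·0 = 40/9.
All of the smuggler's active replies (Route-1, Route-2) yield 40/9, and no column does worse for the inspector. The mix makes the smuggler indifferent and guarantees 40/9, so it is optimal.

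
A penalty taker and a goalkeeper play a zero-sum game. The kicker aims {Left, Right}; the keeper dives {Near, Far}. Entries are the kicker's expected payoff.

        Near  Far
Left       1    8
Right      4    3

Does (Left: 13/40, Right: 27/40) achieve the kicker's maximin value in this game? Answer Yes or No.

No

Against Near this mix gives (13/40)·1 + (27/40)·4 = 121/40.
Against Far this mix gives (13/40)·8 + (27/40)·3 = 37/8.
The keeper will play Near, holding the kicker to 121/40. Shifting weight toward the row that does better against Near would raise this floor (the equalizing mix achieves 29/8 against both Near and Far), so the proposed strategy is not optimal.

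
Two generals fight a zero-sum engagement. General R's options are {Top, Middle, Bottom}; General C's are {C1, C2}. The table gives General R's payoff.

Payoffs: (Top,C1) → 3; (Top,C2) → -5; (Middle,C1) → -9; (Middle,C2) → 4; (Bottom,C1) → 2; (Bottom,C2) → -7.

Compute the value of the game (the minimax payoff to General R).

Row minima: Top → -5, Middle → -9, Bottom → -7; maximin = -5.
Column maxima: C1 → 3, C2 → 4; minimax = 3.
-5 ≠ 3, so there is no saddle point; optimal play is mixed.
Bottom is strictly dominated by Top, so General R never plays it.
On the remaining 2×2 (Top, Middle vs C1, C2):
Let General R play Top with probability p. Expected payoff against C1: 3p + (-9)(1−p) = 12p − 9; against C2: (-5)p + 4(1−p) = −9p + 4.
Setting these equal: 12p − 9 = −9p + 4 ⇒ 21p = 13 ⇒ p = 13/21, and the value is (12)·(13/21) − 9 = -11/7.
For General C: with q = P(C1), equating Top's and Middle's payoffs gives 8q − 5 = −13q + 4 ⇒ q = 3/7.

-11/7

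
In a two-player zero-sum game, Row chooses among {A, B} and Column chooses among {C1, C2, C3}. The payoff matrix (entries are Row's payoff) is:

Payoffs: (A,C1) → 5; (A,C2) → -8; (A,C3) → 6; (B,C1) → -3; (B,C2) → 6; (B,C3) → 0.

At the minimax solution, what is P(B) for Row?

Row minima: A → -8, B → -3; maximin = -3.
Column maxima: C1 → 5, C2 → 6, C3 → 6; minimax = 5.
-3 ≠ 5, so there is no saddle point; optimal play is mixed.
C3 is strictly dominated by C1 (it gives Row strictly more in every row), so Column never plays it.
On the remaining 2×2 (A, B vs C1, C2):
Let Row play A with probability p. Expected payoff against C1: 5p + (-3)(1−p) = 8p − 3; against C2: (-8)p + 6(1−p) = −14p + 6.
Setting these equal: 8p − 3 = −14p + 6 ⇒ 22p = 9 ⇒ p = 9/22, and the value is (8)·(9/22) − 3 = 3/11.
For Column: with q = P(C1), equating A's and B's payoffs gives 13q − 8 = −9q + 6 ⇒ q = 7/11.

13/22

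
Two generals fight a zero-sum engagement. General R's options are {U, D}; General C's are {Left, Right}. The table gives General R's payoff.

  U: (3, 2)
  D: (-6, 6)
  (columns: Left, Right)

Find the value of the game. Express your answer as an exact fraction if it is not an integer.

Row minima: U → 2, D → -6; maximin = 2.
Column maxima: Left → 3, Right → 6; minimax = 3.
2 ≠ 3, so there is no saddle point; optimal play is mixed.
Let General R play U with probability p. Expected payoff against Left: 3p + (-6)(1−p) = 9p − 6; against Right: 2p + 6(1−p) = −4p + 6.
Setting these equal: 9p − 6 = −4p + 6 ⇒ 13p = 12 ⇒ p = 12/13, and the value is (9)·(12/13) − 6 = 30/13.
For General C: with q = P(Left), equating U's and D's payoffs gives q + 2 = −12q + 6 ⇒ q = 4/13.

30/13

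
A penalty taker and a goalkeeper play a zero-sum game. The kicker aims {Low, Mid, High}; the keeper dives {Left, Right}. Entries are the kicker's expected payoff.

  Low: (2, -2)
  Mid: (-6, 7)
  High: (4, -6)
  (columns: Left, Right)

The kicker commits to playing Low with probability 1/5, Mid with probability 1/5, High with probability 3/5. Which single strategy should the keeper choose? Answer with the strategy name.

Right

If the keeper plays Left, the kicker's expected payoff is (1/5)·2 + (1/5)·(-6) + (3/5)·4 = 8/5.
If the keeper plays Right, the kicker's expected payoff is (1/5)·(-2) + (1/5)·7 + (3/5)·(-6) = -13/5.
The keeper minimizes the kicker's payoff; the smallest is -13/5, so the best response is Right.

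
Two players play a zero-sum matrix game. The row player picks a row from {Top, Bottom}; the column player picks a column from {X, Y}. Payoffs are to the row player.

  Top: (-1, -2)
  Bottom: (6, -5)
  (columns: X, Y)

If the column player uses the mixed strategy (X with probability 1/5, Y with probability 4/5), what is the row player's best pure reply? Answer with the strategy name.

Top

Expected payoff of Top: (1/5)·(-1) + (4/5)·(-2) = -9/5.
Expected payoff of Bottom: (1/5)·6 + (4/5)·(-5) = -14/5.
The largest is -9/5, so the row player's best response is Top.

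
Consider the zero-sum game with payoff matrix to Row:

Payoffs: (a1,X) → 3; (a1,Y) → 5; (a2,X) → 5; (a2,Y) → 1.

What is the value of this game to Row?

Row minima: a1 → 3, a2 → 1; maximin = 3.
Column maxima: X → 5, Y → 5; minimax = 5.
3 ≠ 5, so there is no saddle point; optimal play is mixed.
Let Row play a1 with probability p. Expected payoff against X: 3p + 5(1−p) = −2p + 5; against Y: 5p + 1(1−p) = 4p + 1.
Setting these equal: −2p + 5 = 4p + 1 ⇒ −6p = -4 ⇒ p = 2/3, and the value is (-2)·(2/3) + 5 = 11/3.
For Column: with q = P(X), equating a1's and a2's payoffs gives −2q + 5 = 4q + 1 ⇒ q = 2/3.

11/3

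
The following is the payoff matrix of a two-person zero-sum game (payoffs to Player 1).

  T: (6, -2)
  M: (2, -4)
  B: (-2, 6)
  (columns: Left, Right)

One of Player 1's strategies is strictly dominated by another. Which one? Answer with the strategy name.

T gives a strictly higher payoff than M against every column: 6 > 2, -2 > -4.
So M is strictly dominated and Player 1 never plays it.

M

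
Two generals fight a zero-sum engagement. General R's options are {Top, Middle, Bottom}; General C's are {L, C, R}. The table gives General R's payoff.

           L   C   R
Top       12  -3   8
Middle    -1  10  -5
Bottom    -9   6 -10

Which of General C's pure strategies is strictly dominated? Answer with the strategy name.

L

R holds General R's payoff strictly below L in every row: 8 < 12, -5 < -1, -10 < -9.
So L is strictly dominated for General C.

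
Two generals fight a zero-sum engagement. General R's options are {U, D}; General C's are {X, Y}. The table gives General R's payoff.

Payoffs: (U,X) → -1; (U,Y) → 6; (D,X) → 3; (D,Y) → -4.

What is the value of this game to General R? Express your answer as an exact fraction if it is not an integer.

Row minima: U → -1, D → -4; maximin = -1.
Column maxima: X → 3, Y → 6; minimax = 3.
-1 ≠ 3, so there is no saddle point; optimal play is mixed.
Let General R play U with probability p. Expected payoff against X: (-1)p + 3(1−p) = −4p + 3; against Y: 6p + (-4)(1−p) = 10p − 4.
Setting these equal: −4p + 3 = 10p − 4 ⇒ −14p = -7 ⇒ p = 1/2, and the value is (-4)·(1/2) + 3 = 1.
For General C: with q = P(X), equating U's and D's payoffs gives −7q + 6 = 7q − 4 ⇒ q = 5/7.

1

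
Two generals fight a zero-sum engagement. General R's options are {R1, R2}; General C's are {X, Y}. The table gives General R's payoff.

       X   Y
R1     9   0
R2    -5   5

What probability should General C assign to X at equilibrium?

5/19

Row minima: R1 → 0, R2 → -5; maximin = 0.
Column maxima: X → 9, Y → 5; minimax = 5.
0 ≠ 5, so there is no saddle point; optimal play is mixed.
Let General R play R1 with probability p. Expected payoff against X: 9p + (-5)(1−p) = 14p − 5; against Y: 0p + 5(1−p) = −5p + 5.
Setting these equal: 14p − 5 = −5p + 5 ⇒ 19p = 10 ⇒ p = 10/19, and the value is (14)·(10/19) − 5 = 45/19.
For General C: with q = P(X), equating R1's and R2's payoffs gives 9q = −10q + 5 ⇒ q = 5/19.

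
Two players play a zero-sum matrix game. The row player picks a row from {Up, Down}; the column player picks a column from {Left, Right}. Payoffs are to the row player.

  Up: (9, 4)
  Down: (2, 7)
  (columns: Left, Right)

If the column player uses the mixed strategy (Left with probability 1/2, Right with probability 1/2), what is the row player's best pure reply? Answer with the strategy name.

Up

Expected payoff of Up: (1/2)·9 + (1/2)·4 = 13/2.
Expected payoff of Down: (1/2)·2 + (1/2)·7 = 9/2.
The largest is 13/2, so the row player's best response is Up.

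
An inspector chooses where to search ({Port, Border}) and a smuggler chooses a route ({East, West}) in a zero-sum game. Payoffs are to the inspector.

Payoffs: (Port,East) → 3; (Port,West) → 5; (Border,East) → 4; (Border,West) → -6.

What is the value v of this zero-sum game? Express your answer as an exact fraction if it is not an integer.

19/6

Row minima: Port → 3, Border → -6; maximin = 3.
Column maxima: East → 4, West → 5; minimax = 4.
3 ≠ 4, so there is no saddle point; optimal play is mixed.
Let the inspector play Port with probability p. Expected payoff against East: 3p + 4(1−p) = −p + 4; against West: 5p + (-6)(1−p) = 11p − 6.
Setting these equal: −p + 4 = 11p − 6 ⇒ −12p = -10 ⇒ p = 5/6, and the value is (-1)·(5/6) + 4 = 19/6.
For the smuggler: with q = P(East), equating Port's and Border's payoffs gives −2q + 5 = 10q − 6 ⇒ q = 11/12.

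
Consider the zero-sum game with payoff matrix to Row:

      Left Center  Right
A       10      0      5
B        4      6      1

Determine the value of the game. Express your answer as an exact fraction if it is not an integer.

3

Row minima: A → 0, B → 1; maximin = 1.
Column maxima: Left → 10, Center → 6, Right → 5; minimax = 5.
1 ≠ 5, so there is no saddle point; optimal play is mixed.
Left is strictly dominated by Right (it gives Row strictly more in every row), so Column never plays it.
On the remaining 2×2 (A, B vs Center, Right):
Let Row play A with probability p. Expected payoff against Center: 0p + 6(1−p) = −6p + 6; against Right: 5p + 1(1−p) = 4p + 1.
Setting these equal: −6p + 6 = 4p + 1 ⇒ −10p = -5 ⇒ p = 1/2, and the value is (-6)·(1/2) + 6 = 3.
For Column: with q = P(Center), equating A's and B's payoffs gives −5q + 5 = 5q + 1 ⇒ q = 2/5.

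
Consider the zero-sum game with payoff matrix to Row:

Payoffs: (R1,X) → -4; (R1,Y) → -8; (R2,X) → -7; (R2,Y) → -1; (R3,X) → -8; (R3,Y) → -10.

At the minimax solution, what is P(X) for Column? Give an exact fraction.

7/10

Row minima: R1 → -8, R2 → -7, R3 → -10; maximin = -7.
Column maxima: X → -4, Y → -1; minimax = -4.
-7 ≠ -4, so there is no saddle point; optimal play is mixed.
R3 is strictly dominated by R1, so Row never plays it.
On the remaining 2×2 (R1, R2 vs X, Y):
Let Row play R1 with probability p. Expected payoff against X: (-4)p + (-7)(1−p) = 3p − 7; against Y: (-8)p + (-1)(1−p) = −7p − 1.
Setting these equal: 3p − 7 = −7p − 1 ⇒ 10p = 6 ⇒ p = 3/5, and the value is (3)·(3/5) − 7 = -26/5.
For Column: with q = P(X), equating R1's and R2's payoffs gives 4q − 8 = −6q − 1 ⇒ q = 7/10.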